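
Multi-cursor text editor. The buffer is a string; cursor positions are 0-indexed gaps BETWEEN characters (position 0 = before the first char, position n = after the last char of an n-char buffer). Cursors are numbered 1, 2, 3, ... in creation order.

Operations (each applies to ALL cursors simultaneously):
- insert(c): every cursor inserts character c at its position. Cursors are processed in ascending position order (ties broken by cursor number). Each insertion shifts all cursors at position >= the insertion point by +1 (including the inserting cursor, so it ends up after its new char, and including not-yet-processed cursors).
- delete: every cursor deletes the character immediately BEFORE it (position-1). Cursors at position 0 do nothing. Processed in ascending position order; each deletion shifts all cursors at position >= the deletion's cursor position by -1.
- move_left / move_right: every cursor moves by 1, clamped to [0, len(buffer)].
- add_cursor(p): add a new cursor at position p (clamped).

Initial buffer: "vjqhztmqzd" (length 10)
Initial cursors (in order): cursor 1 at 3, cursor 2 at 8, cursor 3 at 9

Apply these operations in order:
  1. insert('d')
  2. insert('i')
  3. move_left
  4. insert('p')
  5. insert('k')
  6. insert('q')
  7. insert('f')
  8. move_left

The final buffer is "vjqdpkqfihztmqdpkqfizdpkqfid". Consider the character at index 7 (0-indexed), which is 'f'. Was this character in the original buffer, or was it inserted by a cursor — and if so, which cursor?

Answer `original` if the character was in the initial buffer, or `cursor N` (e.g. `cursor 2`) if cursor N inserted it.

After op 1 (insert('d')): buffer="vjqdhztmqdzdd" (len 13), cursors c1@4 c2@10 c3@12, authorship ...1.....2.3.
After op 2 (insert('i')): buffer="vjqdihztmqdizdid" (len 16), cursors c1@5 c2@12 c3@15, authorship ...11.....22.33.
After op 3 (move_left): buffer="vjqdihztmqdizdid" (len 16), cursors c1@4 c2@11 c3@14, authorship ...11.....22.33.
After op 4 (insert('p')): buffer="vjqdpihztmqdpizdpid" (len 19), cursors c1@5 c2@13 c3@17, authorship ...111.....222.333.
After op 5 (insert('k')): buffer="vjqdpkihztmqdpkizdpkid" (len 22), cursors c1@6 c2@15 c3@20, authorship ...1111.....2222.3333.
After op 6 (insert('q')): buffer="vjqdpkqihztmqdpkqizdpkqid" (len 25), cursors c1@7 c2@17 c3@23, authorship ...11111.....22222.33333.
After op 7 (insert('f')): buffer="vjqdpkqfihztmqdpkqfizdpkqfid" (len 28), cursors c1@8 c2@19 c3@26, authorship ...111111.....222222.333333.
After op 8 (move_left): buffer="vjqdpkqfihztmqdpkqfizdpkqfid" (len 28), cursors c1@7 c2@18 c3@25, authorship ...111111.....222222.333333.
Authorship (.=original, N=cursor N): . . . 1 1 1 1 1 1 . . . . . 2 2 2 2 2 2 . 3 3 3 3 3 3 .
Index 7: author = 1

Answer: cursor 1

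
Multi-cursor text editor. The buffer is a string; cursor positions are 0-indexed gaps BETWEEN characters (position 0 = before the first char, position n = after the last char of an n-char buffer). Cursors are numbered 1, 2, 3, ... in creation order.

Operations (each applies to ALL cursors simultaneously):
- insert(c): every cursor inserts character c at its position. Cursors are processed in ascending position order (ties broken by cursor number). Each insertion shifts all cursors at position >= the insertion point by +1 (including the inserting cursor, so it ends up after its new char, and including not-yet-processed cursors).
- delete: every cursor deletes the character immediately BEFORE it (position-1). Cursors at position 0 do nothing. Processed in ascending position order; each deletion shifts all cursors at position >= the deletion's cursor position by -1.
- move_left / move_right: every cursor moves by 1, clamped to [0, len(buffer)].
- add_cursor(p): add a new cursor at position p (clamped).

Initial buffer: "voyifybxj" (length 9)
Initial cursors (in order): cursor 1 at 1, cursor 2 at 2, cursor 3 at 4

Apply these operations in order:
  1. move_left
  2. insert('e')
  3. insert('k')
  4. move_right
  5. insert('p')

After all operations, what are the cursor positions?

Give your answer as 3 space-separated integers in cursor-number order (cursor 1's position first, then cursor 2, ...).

Answer: 4 8 13

Derivation:
After op 1 (move_left): buffer="voyifybxj" (len 9), cursors c1@0 c2@1 c3@3, authorship .........
After op 2 (insert('e')): buffer="eveoyeifybxj" (len 12), cursors c1@1 c2@3 c3@6, authorship 1.2..3......
After op 3 (insert('k')): buffer="ekvekoyekifybxj" (len 15), cursors c1@2 c2@5 c3@9, authorship 11.22..33......
After op 4 (move_right): buffer="ekvekoyekifybxj" (len 15), cursors c1@3 c2@6 c3@10, authorship 11.22..33......
After op 5 (insert('p')): buffer="ekvpekopyekipfybxj" (len 18), cursors c1@4 c2@8 c3@13, authorship 11.122.2.33.3.....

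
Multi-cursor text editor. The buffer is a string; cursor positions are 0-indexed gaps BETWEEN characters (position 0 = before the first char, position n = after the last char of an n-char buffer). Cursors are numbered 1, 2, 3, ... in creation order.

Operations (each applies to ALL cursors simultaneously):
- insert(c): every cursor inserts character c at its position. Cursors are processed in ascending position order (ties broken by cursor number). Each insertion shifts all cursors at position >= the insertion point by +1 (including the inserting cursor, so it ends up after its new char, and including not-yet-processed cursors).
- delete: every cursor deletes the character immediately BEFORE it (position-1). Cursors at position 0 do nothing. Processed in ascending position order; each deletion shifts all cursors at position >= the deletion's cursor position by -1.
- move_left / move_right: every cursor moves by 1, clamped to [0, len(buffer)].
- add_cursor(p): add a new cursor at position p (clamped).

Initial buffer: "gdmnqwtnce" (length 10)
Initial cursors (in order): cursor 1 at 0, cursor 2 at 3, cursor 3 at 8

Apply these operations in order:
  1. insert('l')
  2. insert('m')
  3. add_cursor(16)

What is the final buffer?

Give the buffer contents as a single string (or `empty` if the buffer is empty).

Answer: lmgdmlmnqwtnlmce

Derivation:
After op 1 (insert('l')): buffer="lgdmlnqwtnlce" (len 13), cursors c1@1 c2@5 c3@11, authorship 1...2.....3..
After op 2 (insert('m')): buffer="lmgdmlmnqwtnlmce" (len 16), cursors c1@2 c2@7 c3@14, authorship 11...22.....33..
After op 3 (add_cursor(16)): buffer="lmgdmlmnqwtnlmce" (len 16), cursors c1@2 c2@7 c3@14 c4@16, authorship 11...22.....33..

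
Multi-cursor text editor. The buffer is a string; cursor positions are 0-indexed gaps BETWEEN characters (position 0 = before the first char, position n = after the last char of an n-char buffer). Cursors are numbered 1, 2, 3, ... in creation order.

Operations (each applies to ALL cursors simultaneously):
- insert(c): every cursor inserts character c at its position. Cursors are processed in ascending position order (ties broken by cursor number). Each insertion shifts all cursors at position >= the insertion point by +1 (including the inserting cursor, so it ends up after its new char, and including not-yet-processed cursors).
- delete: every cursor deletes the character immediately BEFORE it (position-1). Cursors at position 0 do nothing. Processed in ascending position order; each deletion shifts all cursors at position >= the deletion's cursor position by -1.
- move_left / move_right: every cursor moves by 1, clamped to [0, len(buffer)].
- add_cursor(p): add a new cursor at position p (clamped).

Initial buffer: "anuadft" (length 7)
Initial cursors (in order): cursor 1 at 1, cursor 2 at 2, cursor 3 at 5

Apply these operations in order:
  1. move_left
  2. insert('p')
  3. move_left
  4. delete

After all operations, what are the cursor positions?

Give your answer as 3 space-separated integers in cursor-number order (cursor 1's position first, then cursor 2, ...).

Answer: 0 1 4

Derivation:
After op 1 (move_left): buffer="anuadft" (len 7), cursors c1@0 c2@1 c3@4, authorship .......
After op 2 (insert('p')): buffer="papnuapdft" (len 10), cursors c1@1 c2@3 c3@7, authorship 1.2...3...
After op 3 (move_left): buffer="papnuapdft" (len 10), cursors c1@0 c2@2 c3@6, authorship 1.2...3...
After op 4 (delete): buffer="ppnupdft" (len 8), cursors c1@0 c2@1 c3@4, authorship 12..3...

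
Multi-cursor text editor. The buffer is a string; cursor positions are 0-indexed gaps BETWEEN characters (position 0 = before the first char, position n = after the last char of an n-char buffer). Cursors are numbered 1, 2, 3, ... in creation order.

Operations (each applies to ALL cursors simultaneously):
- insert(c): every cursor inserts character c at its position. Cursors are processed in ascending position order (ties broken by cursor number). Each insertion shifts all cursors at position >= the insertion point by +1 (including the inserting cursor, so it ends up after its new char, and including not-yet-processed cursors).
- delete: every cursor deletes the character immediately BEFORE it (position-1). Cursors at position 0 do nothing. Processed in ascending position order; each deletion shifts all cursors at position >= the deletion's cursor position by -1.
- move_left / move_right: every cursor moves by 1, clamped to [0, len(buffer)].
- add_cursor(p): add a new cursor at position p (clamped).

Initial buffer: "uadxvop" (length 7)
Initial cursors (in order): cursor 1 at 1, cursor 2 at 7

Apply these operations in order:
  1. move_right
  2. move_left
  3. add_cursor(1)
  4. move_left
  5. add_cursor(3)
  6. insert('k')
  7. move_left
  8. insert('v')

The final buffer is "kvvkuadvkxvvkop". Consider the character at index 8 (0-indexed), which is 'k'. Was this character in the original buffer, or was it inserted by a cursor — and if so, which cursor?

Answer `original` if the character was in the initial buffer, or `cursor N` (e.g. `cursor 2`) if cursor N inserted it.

After op 1 (move_right): buffer="uadxvop" (len 7), cursors c1@2 c2@7, authorship .......
After op 2 (move_left): buffer="uadxvop" (len 7), cursors c1@1 c2@6, authorship .......
After op 3 (add_cursor(1)): buffer="uadxvop" (len 7), cursors c1@1 c3@1 c2@6, authorship .......
After op 4 (move_left): buffer="uadxvop" (len 7), cursors c1@0 c3@0 c2@5, authorship .......
After op 5 (add_cursor(3)): buffer="uadxvop" (len 7), cursors c1@0 c3@0 c4@3 c2@5, authorship .......
After op 6 (insert('k')): buffer="kkuadkxvkop" (len 11), cursors c1@2 c3@2 c4@6 c2@9, authorship 13...4..2..
After op 7 (move_left): buffer="kkuadkxvkop" (len 11), cursors c1@1 c3@1 c4@5 c2@8, authorship 13...4..2..
After op 8 (insert('v')): buffer="kvvkuadvkxvvkop" (len 15), cursors c1@3 c3@3 c4@8 c2@12, authorship 1133...44..22..
Authorship (.=original, N=cursor N): 1 1 3 3 . . . 4 4 . . 2 2 . .
Index 8: author = 4

Answer: cursor 4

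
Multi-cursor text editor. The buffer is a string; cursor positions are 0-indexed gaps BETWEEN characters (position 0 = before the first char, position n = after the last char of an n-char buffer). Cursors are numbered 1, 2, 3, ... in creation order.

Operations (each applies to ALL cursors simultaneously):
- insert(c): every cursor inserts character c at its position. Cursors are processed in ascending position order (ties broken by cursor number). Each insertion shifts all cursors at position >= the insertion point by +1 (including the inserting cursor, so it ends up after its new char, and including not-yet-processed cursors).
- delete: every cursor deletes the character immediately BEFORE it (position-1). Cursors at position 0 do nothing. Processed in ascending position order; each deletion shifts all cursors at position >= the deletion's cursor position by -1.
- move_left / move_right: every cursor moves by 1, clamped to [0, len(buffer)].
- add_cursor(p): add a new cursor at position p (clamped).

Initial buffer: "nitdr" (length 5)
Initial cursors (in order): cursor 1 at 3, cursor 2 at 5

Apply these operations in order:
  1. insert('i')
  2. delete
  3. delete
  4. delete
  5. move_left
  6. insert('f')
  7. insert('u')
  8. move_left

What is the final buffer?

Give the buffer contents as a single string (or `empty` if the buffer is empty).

After op 1 (insert('i')): buffer="nitidri" (len 7), cursors c1@4 c2@7, authorship ...1..2
After op 2 (delete): buffer="nitdr" (len 5), cursors c1@3 c2@5, authorship .....
After op 3 (delete): buffer="nid" (len 3), cursors c1@2 c2@3, authorship ...
After op 4 (delete): buffer="n" (len 1), cursors c1@1 c2@1, authorship .
After op 5 (move_left): buffer="n" (len 1), cursors c1@0 c2@0, authorship .
After op 6 (insert('f')): buffer="ffn" (len 3), cursors c1@2 c2@2, authorship 12.
After op 7 (insert('u')): buffer="ffuun" (len 5), cursors c1@4 c2@4, authorship 1212.
After op 8 (move_left): buffer="ffuun" (len 5), cursors c1@3 c2@3, authorship 1212.

Answer: ffuun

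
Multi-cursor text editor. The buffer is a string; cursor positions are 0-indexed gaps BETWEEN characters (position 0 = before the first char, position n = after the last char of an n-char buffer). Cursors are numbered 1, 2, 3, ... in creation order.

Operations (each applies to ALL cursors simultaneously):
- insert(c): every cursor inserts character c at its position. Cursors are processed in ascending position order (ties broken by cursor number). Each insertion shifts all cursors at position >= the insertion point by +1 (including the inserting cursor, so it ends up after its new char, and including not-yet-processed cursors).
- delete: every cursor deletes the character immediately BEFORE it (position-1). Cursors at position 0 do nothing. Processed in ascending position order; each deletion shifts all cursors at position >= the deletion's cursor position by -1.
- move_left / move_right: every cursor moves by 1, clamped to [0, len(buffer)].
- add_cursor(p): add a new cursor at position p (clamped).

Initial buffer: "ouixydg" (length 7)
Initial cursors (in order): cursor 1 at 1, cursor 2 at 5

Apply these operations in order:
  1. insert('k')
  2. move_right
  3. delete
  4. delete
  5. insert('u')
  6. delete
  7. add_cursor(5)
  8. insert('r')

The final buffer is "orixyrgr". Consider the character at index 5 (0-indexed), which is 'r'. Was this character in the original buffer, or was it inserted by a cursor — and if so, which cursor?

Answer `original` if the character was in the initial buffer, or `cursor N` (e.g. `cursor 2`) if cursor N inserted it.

Answer: cursor 2

Derivation:
After op 1 (insert('k')): buffer="okuixykdg" (len 9), cursors c1@2 c2@7, authorship .1....2..
After op 2 (move_right): buffer="okuixykdg" (len 9), cursors c1@3 c2@8, authorship .1....2..
After op 3 (delete): buffer="okixykg" (len 7), cursors c1@2 c2@6, authorship .1...2.
After op 4 (delete): buffer="oixyg" (len 5), cursors c1@1 c2@4, authorship .....
After op 5 (insert('u')): buffer="ouixyug" (len 7), cursors c1@2 c2@6, authorship .1...2.
After op 6 (delete): buffer="oixyg" (len 5), cursors c1@1 c2@4, authorship .....
After op 7 (add_cursor(5)): buffer="oixyg" (len 5), cursors c1@1 c2@4 c3@5, authorship .....
After op 8 (insert('r')): buffer="orixyrgr" (len 8), cursors c1@2 c2@6 c3@8, authorship .1...2.3
Authorship (.=original, N=cursor N): . 1 . . . 2 . 3
Index 5: author = 2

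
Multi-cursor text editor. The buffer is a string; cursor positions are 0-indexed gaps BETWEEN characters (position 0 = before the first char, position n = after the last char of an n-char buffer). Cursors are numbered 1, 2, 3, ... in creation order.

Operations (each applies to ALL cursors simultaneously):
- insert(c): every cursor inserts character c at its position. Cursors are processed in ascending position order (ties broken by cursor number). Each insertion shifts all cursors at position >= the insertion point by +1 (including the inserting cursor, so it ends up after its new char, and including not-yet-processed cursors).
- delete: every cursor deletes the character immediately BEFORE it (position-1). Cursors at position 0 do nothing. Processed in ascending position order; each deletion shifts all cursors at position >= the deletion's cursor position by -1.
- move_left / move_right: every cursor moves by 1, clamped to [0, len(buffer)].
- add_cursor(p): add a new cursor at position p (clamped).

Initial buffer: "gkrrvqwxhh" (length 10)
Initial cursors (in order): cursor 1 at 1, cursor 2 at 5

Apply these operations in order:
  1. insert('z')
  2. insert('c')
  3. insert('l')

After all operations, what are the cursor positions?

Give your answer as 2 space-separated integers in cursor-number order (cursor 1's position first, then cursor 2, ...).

After op 1 (insert('z')): buffer="gzkrrvzqwxhh" (len 12), cursors c1@2 c2@7, authorship .1....2.....
After op 2 (insert('c')): buffer="gzckrrvzcqwxhh" (len 14), cursors c1@3 c2@9, authorship .11....22.....
After op 3 (insert('l')): buffer="gzclkrrvzclqwxhh" (len 16), cursors c1@4 c2@11, authorship .111....222.....

Answer: 4 11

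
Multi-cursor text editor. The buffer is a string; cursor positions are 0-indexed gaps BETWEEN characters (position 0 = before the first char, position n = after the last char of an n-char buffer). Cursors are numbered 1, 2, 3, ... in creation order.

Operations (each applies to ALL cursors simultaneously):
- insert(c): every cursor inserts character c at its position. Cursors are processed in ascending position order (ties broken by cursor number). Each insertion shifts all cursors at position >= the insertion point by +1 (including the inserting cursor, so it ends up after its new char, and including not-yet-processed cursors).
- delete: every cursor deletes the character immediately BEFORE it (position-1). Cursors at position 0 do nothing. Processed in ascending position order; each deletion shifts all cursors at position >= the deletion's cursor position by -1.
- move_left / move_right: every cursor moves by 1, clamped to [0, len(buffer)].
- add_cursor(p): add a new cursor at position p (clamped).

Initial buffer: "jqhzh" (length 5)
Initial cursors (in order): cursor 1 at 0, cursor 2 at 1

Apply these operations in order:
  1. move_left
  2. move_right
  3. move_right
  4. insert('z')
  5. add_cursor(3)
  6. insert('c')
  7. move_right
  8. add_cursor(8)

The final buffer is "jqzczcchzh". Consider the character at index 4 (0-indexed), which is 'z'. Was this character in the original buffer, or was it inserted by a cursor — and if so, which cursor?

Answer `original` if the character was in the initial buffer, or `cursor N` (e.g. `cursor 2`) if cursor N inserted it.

After op 1 (move_left): buffer="jqhzh" (len 5), cursors c1@0 c2@0, authorship .....
After op 2 (move_right): buffer="jqhzh" (len 5), cursors c1@1 c2@1, authorship .....
After op 3 (move_right): buffer="jqhzh" (len 5), cursors c1@2 c2@2, authorship .....
After op 4 (insert('z')): buffer="jqzzhzh" (len 7), cursors c1@4 c2@4, authorship ..12...
After op 5 (add_cursor(3)): buffer="jqzzhzh" (len 7), cursors c3@3 c1@4 c2@4, authorship ..12...
After op 6 (insert('c')): buffer="jqzczcchzh" (len 10), cursors c3@4 c1@7 c2@7, authorship ..13212...
After op 7 (move_right): buffer="jqzczcchzh" (len 10), cursors c3@5 c1@8 c2@8, authorship ..13212...
After op 8 (add_cursor(8)): buffer="jqzczcchzh" (len 10), cursors c3@5 c1@8 c2@8 c4@8, authorship ..13212...
Authorship (.=original, N=cursor N): . . 1 3 2 1 2 . . .
Index 4: author = 2

Answer: cursor 2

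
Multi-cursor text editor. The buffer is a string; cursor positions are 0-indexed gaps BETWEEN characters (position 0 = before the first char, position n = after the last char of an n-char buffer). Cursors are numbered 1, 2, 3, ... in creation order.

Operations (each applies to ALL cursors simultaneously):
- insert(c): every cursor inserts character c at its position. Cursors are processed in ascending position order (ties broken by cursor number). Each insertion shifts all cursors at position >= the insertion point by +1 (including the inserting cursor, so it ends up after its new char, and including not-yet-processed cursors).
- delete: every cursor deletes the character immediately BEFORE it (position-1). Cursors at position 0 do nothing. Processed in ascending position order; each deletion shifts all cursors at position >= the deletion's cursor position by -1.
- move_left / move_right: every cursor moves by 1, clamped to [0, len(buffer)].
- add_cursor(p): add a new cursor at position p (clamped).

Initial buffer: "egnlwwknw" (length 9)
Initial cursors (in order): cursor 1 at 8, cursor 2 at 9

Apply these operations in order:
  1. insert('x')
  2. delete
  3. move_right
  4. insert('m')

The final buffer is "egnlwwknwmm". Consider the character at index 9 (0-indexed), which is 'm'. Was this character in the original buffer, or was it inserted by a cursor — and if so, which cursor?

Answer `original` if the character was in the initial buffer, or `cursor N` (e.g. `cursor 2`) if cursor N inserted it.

Answer: cursor 1

Derivation:
After op 1 (insert('x')): buffer="egnlwwknxwx" (len 11), cursors c1@9 c2@11, authorship ........1.2
After op 2 (delete): buffer="egnlwwknw" (len 9), cursors c1@8 c2@9, authorship .........
After op 3 (move_right): buffer="egnlwwknw" (len 9), cursors c1@9 c2@9, authorship .........
After op 4 (insert('m')): buffer="egnlwwknwmm" (len 11), cursors c1@11 c2@11, authorship .........12
Authorship (.=original, N=cursor N): . . . . . . . . . 1 2
Index 9: author = 1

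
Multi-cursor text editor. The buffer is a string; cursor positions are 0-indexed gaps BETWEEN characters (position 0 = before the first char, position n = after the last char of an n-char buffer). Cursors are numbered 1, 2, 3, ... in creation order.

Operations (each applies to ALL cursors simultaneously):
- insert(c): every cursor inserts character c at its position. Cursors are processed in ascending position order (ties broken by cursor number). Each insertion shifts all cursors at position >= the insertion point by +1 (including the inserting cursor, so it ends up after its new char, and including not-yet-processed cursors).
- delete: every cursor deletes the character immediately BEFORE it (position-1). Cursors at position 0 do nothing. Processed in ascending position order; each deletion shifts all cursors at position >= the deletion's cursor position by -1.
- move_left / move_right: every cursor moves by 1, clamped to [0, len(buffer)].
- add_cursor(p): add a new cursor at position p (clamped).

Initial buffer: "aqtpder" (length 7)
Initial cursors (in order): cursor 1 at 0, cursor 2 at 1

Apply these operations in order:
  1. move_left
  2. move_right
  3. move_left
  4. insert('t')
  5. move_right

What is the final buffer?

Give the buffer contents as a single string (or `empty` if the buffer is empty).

After op 1 (move_left): buffer="aqtpder" (len 7), cursors c1@0 c2@0, authorship .......
After op 2 (move_right): buffer="aqtpder" (len 7), cursors c1@1 c2@1, authorship .......
After op 3 (move_left): buffer="aqtpder" (len 7), cursors c1@0 c2@0, authorship .......
After op 4 (insert('t')): buffer="ttaqtpder" (len 9), cursors c1@2 c2@2, authorship 12.......
After op 5 (move_right): buffer="ttaqtpder" (len 9), cursors c1@3 c2@3, authorship 12.......

Answer: ttaqtpder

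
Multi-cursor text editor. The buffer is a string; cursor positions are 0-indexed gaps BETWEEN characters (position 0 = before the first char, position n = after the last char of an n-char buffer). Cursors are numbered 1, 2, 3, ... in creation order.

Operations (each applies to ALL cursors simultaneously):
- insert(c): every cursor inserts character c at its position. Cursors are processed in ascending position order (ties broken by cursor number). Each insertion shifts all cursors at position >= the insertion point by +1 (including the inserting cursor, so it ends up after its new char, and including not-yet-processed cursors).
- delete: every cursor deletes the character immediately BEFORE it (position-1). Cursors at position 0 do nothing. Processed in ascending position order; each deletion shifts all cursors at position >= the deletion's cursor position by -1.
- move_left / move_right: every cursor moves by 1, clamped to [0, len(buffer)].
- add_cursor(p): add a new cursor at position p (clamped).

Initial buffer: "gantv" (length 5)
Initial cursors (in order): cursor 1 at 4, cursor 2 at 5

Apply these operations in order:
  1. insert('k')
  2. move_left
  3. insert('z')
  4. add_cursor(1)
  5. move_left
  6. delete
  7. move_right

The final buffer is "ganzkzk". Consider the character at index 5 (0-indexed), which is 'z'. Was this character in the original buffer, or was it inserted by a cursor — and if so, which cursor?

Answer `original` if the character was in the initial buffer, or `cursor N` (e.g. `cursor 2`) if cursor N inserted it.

After op 1 (insert('k')): buffer="gantkvk" (len 7), cursors c1@5 c2@7, authorship ....1.2
After op 2 (move_left): buffer="gantkvk" (len 7), cursors c1@4 c2@6, authorship ....1.2
After op 3 (insert('z')): buffer="gantzkvzk" (len 9), cursors c1@5 c2@8, authorship ....11.22
After op 4 (add_cursor(1)): buffer="gantzkvzk" (len 9), cursors c3@1 c1@5 c2@8, authorship ....11.22
After op 5 (move_left): buffer="gantzkvzk" (len 9), cursors c3@0 c1@4 c2@7, authorship ....11.22
After op 6 (delete): buffer="ganzkzk" (len 7), cursors c3@0 c1@3 c2@5, authorship ...1122
After op 7 (move_right): buffer="ganzkzk" (len 7), cursors c3@1 c1@4 c2@6, authorship ...1122
Authorship (.=original, N=cursor N): . . . 1 1 2 2
Index 5: author = 2

Answer: cursor 2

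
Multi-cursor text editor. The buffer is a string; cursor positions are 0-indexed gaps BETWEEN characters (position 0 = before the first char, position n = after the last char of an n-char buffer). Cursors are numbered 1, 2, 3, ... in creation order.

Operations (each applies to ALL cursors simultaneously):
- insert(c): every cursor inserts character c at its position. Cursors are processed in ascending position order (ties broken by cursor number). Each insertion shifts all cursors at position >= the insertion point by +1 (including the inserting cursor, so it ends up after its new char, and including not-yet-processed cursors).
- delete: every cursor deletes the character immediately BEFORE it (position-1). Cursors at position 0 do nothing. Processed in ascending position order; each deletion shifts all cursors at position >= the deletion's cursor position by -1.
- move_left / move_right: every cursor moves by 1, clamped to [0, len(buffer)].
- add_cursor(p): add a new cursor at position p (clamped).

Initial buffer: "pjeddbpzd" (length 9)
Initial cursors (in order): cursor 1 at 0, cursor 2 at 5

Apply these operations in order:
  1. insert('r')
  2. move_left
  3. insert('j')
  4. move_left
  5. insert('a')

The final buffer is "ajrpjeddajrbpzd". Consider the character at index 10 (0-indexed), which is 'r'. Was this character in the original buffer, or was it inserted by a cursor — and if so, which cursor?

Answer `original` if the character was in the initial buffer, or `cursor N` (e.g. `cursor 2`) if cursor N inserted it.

After op 1 (insert('r')): buffer="rpjeddrbpzd" (len 11), cursors c1@1 c2@7, authorship 1.....2....
After op 2 (move_left): buffer="rpjeddrbpzd" (len 11), cursors c1@0 c2@6, authorship 1.....2....
After op 3 (insert('j')): buffer="jrpjeddjrbpzd" (len 13), cursors c1@1 c2@8, authorship 11.....22....
After op 4 (move_left): buffer="jrpjeddjrbpzd" (len 13), cursors c1@0 c2@7, authorship 11.....22....
After op 5 (insert('a')): buffer="ajrpjeddajrbpzd" (len 15), cursors c1@1 c2@9, authorship 111.....222....
Authorship (.=original, N=cursor N): 1 1 1 . . . . . 2 2 2 . . . .
Index 10: author = 2

Answer: cursor 2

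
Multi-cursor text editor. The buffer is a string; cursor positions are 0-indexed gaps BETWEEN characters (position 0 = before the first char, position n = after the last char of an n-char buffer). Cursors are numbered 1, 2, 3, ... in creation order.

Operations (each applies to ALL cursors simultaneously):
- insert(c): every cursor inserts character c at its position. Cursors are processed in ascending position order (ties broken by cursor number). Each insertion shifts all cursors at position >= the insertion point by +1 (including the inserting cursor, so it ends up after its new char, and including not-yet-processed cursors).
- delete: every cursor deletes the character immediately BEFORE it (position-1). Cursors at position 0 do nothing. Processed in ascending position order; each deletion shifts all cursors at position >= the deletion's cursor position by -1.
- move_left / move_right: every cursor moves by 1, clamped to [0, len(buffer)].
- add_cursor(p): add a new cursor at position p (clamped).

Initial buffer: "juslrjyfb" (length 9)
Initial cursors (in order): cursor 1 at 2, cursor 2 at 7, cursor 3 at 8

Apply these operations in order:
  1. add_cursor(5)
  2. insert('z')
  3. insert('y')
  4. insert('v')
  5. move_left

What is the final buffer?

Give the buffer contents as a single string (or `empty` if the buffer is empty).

After op 1 (add_cursor(5)): buffer="juslrjyfb" (len 9), cursors c1@2 c4@5 c2@7 c3@8, authorship .........
After op 2 (insert('z')): buffer="juzslrzjyzfzb" (len 13), cursors c1@3 c4@7 c2@10 c3@12, authorship ..1...4..2.3.
After op 3 (insert('y')): buffer="juzyslrzyjyzyfzyb" (len 17), cursors c1@4 c4@9 c2@13 c3@16, authorship ..11...44..22.33.
After op 4 (insert('v')): buffer="juzyvslrzyvjyzyvfzyvb" (len 21), cursors c1@5 c4@11 c2@16 c3@20, authorship ..111...444..222.333.
After op 5 (move_left): buffer="juzyvslrzyvjyzyvfzyvb" (len 21), cursors c1@4 c4@10 c2@15 c3@19, authorship ..111...444..222.333.

Answer: juzyvslrzyvjyzyvfzyvb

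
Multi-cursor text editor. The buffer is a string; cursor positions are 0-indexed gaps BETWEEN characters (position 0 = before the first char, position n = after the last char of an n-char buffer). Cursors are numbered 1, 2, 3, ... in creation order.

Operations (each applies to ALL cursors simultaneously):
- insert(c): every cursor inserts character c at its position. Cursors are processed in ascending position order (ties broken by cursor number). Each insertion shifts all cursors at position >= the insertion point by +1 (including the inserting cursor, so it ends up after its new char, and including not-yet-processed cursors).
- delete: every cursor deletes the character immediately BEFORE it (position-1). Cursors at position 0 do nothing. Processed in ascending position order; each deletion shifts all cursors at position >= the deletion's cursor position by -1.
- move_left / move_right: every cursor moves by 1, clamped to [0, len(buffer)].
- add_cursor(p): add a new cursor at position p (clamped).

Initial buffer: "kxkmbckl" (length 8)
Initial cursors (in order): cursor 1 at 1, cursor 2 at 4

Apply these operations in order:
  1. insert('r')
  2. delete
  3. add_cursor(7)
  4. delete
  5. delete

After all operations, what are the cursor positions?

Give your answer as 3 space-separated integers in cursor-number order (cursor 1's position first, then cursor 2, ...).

After op 1 (insert('r')): buffer="krxkmrbckl" (len 10), cursors c1@2 c2@6, authorship .1...2....
After op 2 (delete): buffer="kxkmbckl" (len 8), cursors c1@1 c2@4, authorship ........
After op 3 (add_cursor(7)): buffer="kxkmbckl" (len 8), cursors c1@1 c2@4 c3@7, authorship ........
After op 4 (delete): buffer="xkbcl" (len 5), cursors c1@0 c2@2 c3@4, authorship .....
After op 5 (delete): buffer="xbl" (len 3), cursors c1@0 c2@1 c3@2, authorship ...

Answer: 0 1 2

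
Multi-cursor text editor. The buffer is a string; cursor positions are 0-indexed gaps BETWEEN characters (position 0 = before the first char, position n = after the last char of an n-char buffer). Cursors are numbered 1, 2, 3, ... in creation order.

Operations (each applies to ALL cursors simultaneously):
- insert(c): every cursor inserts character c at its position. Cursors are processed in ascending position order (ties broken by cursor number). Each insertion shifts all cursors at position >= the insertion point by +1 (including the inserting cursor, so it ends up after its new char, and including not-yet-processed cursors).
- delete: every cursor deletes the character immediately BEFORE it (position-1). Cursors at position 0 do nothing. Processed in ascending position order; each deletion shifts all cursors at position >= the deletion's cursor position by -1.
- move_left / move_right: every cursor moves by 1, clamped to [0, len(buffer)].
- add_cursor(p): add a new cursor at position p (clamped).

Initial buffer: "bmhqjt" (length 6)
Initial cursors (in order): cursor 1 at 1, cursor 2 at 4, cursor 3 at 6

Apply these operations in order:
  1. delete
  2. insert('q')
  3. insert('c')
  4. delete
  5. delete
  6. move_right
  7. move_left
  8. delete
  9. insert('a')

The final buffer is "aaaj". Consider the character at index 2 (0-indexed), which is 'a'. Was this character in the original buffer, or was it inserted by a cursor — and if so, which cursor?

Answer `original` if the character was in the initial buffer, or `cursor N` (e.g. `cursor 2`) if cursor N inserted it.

Answer: cursor 3

Derivation:
After op 1 (delete): buffer="mhj" (len 3), cursors c1@0 c2@2 c3@3, authorship ...
After op 2 (insert('q')): buffer="qmhqjq" (len 6), cursors c1@1 c2@4 c3@6, authorship 1..2.3
After op 3 (insert('c')): buffer="qcmhqcjqc" (len 9), cursors c1@2 c2@6 c3@9, authorship 11..22.33
After op 4 (delete): buffer="qmhqjq" (len 6), cursors c1@1 c2@4 c3@6, authorship 1..2.3
After op 5 (delete): buffer="mhj" (len 3), cursors c1@0 c2@2 c3@3, authorship ...
After op 6 (move_right): buffer="mhj" (len 3), cursors c1@1 c2@3 c3@3, authorship ...
After op 7 (move_left): buffer="mhj" (len 3), cursors c1@0 c2@2 c3@2, authorship ...
After op 8 (delete): buffer="j" (len 1), cursors c1@0 c2@0 c3@0, authorship .
After op 9 (insert('a')): buffer="aaaj" (len 4), cursors c1@3 c2@3 c3@3, authorship 123.
Authorship (.=original, N=cursor N): 1 2 3 .
Index 2: author = 3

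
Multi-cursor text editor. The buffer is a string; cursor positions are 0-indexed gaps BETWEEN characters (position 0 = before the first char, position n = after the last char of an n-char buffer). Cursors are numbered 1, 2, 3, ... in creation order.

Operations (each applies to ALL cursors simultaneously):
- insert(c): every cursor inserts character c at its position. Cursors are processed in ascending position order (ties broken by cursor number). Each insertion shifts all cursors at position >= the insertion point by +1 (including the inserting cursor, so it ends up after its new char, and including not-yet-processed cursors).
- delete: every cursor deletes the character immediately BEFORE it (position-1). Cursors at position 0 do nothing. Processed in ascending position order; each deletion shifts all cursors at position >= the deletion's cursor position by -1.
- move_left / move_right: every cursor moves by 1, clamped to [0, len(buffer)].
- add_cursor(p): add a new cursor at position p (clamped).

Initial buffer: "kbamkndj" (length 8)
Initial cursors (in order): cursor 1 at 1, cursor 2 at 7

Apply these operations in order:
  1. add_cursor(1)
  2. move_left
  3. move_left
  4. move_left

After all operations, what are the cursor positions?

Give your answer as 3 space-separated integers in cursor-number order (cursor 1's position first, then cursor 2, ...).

Answer: 0 4 0

Derivation:
After op 1 (add_cursor(1)): buffer="kbamkndj" (len 8), cursors c1@1 c3@1 c2@7, authorship ........
After op 2 (move_left): buffer="kbamkndj" (len 8), cursors c1@0 c3@0 c2@6, authorship ........
After op 3 (move_left): buffer="kbamkndj" (len 8), cursors c1@0 c3@0 c2@5, authorship ........
After op 4 (move_left): buffer="kbamkndj" (len 8), cursors c1@0 c3@0 c2@4, authorship ........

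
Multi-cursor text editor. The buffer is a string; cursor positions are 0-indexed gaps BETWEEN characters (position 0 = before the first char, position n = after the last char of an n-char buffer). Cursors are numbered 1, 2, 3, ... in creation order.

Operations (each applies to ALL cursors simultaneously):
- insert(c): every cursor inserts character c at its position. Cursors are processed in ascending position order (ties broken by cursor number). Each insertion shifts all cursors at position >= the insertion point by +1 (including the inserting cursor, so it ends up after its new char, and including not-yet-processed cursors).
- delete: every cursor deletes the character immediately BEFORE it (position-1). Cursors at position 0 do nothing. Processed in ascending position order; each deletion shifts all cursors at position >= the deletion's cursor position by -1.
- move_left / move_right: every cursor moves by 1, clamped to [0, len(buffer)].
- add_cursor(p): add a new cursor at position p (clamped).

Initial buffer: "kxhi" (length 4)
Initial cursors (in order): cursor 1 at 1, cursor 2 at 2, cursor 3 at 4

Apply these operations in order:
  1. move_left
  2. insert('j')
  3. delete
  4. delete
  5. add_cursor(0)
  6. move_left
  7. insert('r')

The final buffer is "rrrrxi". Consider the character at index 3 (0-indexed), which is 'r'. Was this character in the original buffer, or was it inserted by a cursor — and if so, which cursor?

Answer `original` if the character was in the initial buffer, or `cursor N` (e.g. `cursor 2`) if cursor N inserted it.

Answer: cursor 4

Derivation:
After op 1 (move_left): buffer="kxhi" (len 4), cursors c1@0 c2@1 c3@3, authorship ....
After op 2 (insert('j')): buffer="jkjxhji" (len 7), cursors c1@1 c2@3 c3@6, authorship 1.2..3.
After op 3 (delete): buffer="kxhi" (len 4), cursors c1@0 c2@1 c3@3, authorship ....
After op 4 (delete): buffer="xi" (len 2), cursors c1@0 c2@0 c3@1, authorship ..
After op 5 (add_cursor(0)): buffer="xi" (len 2), cursors c1@0 c2@0 c4@0 c3@1, authorship ..
After op 6 (move_left): buffer="xi" (len 2), cursors c1@0 c2@0 c3@0 c4@0, authorship ..
After op 7 (insert('r')): buffer="rrrrxi" (len 6), cursors c1@4 c2@4 c3@4 c4@4, authorship 1234..
Authorship (.=original, N=cursor N): 1 2 3 4 . .
Index 3: author = 4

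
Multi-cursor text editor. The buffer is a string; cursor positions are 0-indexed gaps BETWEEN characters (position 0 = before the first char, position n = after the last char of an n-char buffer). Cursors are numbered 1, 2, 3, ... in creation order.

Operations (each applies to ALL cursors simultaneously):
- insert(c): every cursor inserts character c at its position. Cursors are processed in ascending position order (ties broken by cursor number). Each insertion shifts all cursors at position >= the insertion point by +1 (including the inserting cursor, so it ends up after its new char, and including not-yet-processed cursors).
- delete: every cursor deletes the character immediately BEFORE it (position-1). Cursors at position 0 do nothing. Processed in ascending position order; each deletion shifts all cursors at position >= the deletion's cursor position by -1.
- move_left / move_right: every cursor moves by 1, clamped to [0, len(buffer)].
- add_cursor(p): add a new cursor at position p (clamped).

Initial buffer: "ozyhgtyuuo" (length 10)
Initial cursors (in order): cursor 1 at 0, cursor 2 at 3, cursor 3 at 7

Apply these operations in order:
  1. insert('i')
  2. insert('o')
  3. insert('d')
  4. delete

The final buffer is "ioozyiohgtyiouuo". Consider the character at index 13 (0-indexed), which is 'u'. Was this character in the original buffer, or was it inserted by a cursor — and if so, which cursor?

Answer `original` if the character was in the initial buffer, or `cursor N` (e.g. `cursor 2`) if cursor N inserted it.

After op 1 (insert('i')): buffer="iozyihgtyiuuo" (len 13), cursors c1@1 c2@5 c3@10, authorship 1...2....3...
After op 2 (insert('o')): buffer="ioozyiohgtyiouuo" (len 16), cursors c1@2 c2@7 c3@13, authorship 11...22....33...
After op 3 (insert('d')): buffer="iodozyiodhgtyioduuo" (len 19), cursors c1@3 c2@9 c3@16, authorship 111...222....333...
After op 4 (delete): buffer="ioozyiohgtyiouuo" (len 16), cursors c1@2 c2@7 c3@13, authorship 11...22....33...
Authorship (.=original, N=cursor N): 1 1 . . . 2 2 . . . . 3 3 . . .
Index 13: author = original

Answer: original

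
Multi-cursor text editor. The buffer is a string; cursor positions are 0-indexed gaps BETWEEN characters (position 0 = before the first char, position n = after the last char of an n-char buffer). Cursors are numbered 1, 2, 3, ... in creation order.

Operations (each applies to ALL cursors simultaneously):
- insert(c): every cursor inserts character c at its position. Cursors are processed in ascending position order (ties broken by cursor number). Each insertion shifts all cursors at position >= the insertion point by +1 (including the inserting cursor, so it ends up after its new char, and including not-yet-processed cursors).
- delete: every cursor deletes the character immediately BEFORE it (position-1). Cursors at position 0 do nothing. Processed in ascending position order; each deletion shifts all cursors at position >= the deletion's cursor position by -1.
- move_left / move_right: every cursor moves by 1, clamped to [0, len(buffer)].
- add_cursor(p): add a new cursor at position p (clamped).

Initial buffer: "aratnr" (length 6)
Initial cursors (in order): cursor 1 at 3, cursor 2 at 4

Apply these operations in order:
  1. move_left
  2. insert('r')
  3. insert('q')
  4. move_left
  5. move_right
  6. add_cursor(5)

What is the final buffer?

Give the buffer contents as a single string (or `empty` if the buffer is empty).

Answer: arrqarqtnr

Derivation:
After op 1 (move_left): buffer="aratnr" (len 6), cursors c1@2 c2@3, authorship ......
After op 2 (insert('r')): buffer="arrartnr" (len 8), cursors c1@3 c2@5, authorship ..1.2...
After op 3 (insert('q')): buffer="arrqarqtnr" (len 10), cursors c1@4 c2@7, authorship ..11.22...
After op 4 (move_left): buffer="arrqarqtnr" (len 10), cursors c1@3 c2@6, authorship ..11.22...
After op 5 (move_right): buffer="arrqarqtnr" (len 10), cursors c1@4 c2@7, authorship ..11.22...
After op 6 (add_cursor(5)): buffer="arrqarqtnr" (len 10), cursors c1@4 c3@5 c2@7, authorship ..11.22...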